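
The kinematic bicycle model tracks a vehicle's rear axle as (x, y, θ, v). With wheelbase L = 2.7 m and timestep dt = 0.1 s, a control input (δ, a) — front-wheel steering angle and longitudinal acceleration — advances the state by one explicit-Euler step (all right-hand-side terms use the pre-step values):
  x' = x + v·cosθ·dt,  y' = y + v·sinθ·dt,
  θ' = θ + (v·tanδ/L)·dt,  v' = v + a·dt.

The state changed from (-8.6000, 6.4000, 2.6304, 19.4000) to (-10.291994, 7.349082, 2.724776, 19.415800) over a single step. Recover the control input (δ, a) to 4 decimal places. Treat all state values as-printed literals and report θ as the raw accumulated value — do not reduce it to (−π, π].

δ = 0.1306, a = 0.1580

a = (v'−v)/dt = (0.015800)/0.1 = 0.1580
Δθ = θ'−θ = 0.094376;  (v·dt/L) = 19.4000·0.1/2.7 = 0.718519
tan δ = Δθ·L/(v·dt) = 0.131348  →  δ = 0.1306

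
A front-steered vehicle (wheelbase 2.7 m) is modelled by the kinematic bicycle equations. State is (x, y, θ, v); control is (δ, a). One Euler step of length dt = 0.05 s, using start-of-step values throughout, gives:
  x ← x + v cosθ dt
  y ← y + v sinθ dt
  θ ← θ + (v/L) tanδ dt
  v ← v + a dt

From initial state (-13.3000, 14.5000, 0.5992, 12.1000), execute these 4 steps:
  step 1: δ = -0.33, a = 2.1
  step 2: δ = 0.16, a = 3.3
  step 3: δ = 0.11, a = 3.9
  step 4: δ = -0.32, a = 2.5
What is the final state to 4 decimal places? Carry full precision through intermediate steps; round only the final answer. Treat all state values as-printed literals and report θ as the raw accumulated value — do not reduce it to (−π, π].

(-11.2231, 15.8202, 0.5071, 12.6900)

after step 1 (δ=-0.33, a=2.1): (-12.800399, 14.841209, 0.522449, 12.205000)
after step 2 (δ=0.16, a=3.3): (-12.271556, 15.145726, 0.558924, 12.370000)
after step 3 (δ=0.11, a=3.9): (-11.747176, 15.473701, 0.584224, 12.565000)
after step 4 (δ=-0.32, a=2.5): (-11.223127, 15.820214, 0.507115, 12.690000)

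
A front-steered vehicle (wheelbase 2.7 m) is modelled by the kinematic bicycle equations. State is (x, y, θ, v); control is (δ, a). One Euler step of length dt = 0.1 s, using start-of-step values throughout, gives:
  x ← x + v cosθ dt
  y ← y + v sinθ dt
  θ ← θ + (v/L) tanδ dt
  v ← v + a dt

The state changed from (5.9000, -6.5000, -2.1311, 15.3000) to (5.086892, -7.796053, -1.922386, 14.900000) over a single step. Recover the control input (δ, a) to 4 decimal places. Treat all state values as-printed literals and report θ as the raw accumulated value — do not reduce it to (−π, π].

a = (v'−v)/dt = (-0.400000)/0.1 = -4.0000
Δθ = θ'−θ = 0.208714;  (v·dt/L) = 15.3000·0.1/2.7 = 0.566667
tan δ = Δθ·L/(v·dt) = 0.368319  →  δ = 0.3529

δ = 0.3529, a = -4.0000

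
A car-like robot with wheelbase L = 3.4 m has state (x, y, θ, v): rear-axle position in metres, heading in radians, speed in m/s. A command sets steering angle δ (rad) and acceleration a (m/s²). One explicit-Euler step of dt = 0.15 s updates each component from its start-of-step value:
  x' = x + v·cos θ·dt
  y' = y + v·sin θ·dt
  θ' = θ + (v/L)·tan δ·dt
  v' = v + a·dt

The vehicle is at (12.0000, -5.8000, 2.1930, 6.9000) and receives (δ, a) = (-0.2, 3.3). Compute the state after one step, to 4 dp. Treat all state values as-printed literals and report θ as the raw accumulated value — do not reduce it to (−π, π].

(11.3968, -4.9590, 2.1313, 7.3950)

x' = 12.0000 + 6.9000·cos(2.1930)·0.15 = 11.3968
y' = -5.8000 + 6.9000·sin(2.1930)·0.15 = -4.9590
θ' = 2.1930 + (6.9000/3.4)·tan(-0.2)·0.15 = 2.1313
v' = 6.9000 + 3.3000·0.15 = 7.3950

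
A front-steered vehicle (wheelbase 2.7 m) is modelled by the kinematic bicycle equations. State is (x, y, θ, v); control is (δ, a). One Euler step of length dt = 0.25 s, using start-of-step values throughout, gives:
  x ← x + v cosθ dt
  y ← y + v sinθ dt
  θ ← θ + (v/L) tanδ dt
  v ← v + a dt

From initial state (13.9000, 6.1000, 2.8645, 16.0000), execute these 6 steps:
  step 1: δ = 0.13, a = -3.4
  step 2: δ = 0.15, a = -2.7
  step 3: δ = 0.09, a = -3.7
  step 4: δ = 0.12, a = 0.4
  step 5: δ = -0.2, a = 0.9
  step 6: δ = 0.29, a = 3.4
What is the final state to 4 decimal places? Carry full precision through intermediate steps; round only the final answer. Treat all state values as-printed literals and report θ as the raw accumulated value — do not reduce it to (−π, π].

after step 1 (δ=0.13, a=-3.4): (10.052581, 7.194241, 3.058185, 15.150000)
after step 2 (δ=0.15, a=-2.7): (6.278248, 7.509782, 3.270194, 14.475000)
after step 3 (δ=0.09, a=-3.7): (2.689380, 7.045688, 3.391146, 13.550000)
after step 4 (δ=0.12, a=0.4): (-0.593185, 6.209073, 3.542428, 13.650000)
after step 5 (δ=-0.2, a=0.9): (-3.735194, 4.877558, 3.286225, 13.875000)
after step 6 (δ=0.29, a=3.4): (-7.167726, 4.377611, 3.669603, 14.725000)

(-7.1677, 4.3776, 3.6696, 14.7250)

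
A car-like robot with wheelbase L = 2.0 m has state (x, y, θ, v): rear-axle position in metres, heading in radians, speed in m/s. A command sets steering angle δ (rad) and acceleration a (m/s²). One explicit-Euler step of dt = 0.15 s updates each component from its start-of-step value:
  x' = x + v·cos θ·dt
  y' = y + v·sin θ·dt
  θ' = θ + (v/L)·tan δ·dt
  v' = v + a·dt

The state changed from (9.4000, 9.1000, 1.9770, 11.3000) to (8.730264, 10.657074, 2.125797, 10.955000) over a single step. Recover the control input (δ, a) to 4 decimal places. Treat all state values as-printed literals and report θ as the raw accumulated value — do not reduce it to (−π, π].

δ = 0.1738, a = -2.3000

a = (v'−v)/dt = (-0.345000)/0.15 = -2.3000
Δθ = θ'−θ = 0.148797;  (v·dt/L) = 11.3000·0.15/2.0 = 0.847500
tan δ = Δθ·L/(v·dt) = 0.175572  →  δ = 0.1738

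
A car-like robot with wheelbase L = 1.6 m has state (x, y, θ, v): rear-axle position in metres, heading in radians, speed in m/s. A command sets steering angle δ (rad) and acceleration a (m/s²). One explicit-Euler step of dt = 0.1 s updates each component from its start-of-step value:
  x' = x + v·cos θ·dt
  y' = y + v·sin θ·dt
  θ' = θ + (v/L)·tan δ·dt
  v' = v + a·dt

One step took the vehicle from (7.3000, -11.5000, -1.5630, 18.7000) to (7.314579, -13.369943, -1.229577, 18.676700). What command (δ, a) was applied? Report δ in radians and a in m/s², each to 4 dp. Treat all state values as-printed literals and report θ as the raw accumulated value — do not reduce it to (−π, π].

δ = 0.2779, a = -0.2330

a = (v'−v)/dt = (-0.023300)/0.1 = -0.2330
Δθ = θ'−θ = 0.333423;  (v·dt/L) = 18.7000·0.1/1.6 = 1.168750
tan δ = Δθ·L/(v·dt) = 0.285282  →  δ = 0.2779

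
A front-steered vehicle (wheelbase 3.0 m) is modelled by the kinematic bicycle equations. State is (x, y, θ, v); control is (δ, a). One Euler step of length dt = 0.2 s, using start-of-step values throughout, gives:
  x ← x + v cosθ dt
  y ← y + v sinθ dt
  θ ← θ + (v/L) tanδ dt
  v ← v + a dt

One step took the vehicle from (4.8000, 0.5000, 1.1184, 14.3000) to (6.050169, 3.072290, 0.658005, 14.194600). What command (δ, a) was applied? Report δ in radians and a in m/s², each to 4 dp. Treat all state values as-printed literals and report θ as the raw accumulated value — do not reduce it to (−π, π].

a = (v'−v)/dt = (-0.105400)/0.2 = -0.5270
Δθ = θ'−θ = -0.460395;  (v·dt/L) = 14.3000·0.2/3.0 = 0.953333
tan δ = Δθ·L/(v·dt) = -0.482932  →  δ = -0.4499

δ = -0.4499, a = -0.5270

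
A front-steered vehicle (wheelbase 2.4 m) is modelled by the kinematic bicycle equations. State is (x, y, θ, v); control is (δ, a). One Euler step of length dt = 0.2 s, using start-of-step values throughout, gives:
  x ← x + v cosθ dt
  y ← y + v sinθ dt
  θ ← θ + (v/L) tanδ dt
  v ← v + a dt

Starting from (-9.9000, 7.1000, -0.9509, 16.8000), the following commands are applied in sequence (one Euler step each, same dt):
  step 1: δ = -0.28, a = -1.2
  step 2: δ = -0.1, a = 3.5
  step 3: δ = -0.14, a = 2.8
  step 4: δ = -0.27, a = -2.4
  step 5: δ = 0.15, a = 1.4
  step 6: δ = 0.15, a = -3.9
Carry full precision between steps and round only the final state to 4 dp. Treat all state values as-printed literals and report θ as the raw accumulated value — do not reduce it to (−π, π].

after step 1 (δ=-0.28, a=-1.2): (-7.948005, 4.365166, -1.353476, 16.560000)
after step 2 (δ=-0.1, a=3.5): (-7.233893, 1.131068, -1.491938, 17.260000)
after step 3 (δ=-0.14, a=2.8): (-6.961956, -2.310204, -1.694631, 17.820000)
after step 4 (δ=-0.27, a=-2.4): (-7.402174, -5.846912, -2.105616, 17.340000)
after step 5 (δ=0.15, a=1.4): (-9.169766, -8.830642, -1.887226, 17.620000)
after step 6 (δ=0.15, a=-3.9): (-10.266348, -12.179684, -1.665309, 16.840000)

(-10.2663, -12.1797, -1.6653, 16.8400)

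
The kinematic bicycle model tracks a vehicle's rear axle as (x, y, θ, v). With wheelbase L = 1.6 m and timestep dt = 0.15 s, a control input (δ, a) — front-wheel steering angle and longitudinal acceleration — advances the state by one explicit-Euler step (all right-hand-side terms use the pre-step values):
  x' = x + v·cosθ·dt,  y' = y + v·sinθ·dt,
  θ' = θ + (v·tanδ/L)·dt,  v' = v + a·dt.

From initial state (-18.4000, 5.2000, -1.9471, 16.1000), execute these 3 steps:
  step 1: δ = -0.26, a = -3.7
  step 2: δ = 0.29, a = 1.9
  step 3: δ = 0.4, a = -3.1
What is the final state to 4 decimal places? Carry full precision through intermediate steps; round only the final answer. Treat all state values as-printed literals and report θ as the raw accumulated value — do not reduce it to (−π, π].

(-21.7222, -0.9435, -1.2863, 15.3650)

after step 1 (δ=-0.26, a=-3.7): (-19.287477, 2.953979, -2.348626, 15.545000)
after step 2 (δ=0.29, a=1.9): (-20.923748, 1.292752, -1.913736, 15.830000)
after step 3 (δ=0.4, a=-3.1): (-21.722191, -0.943481, -1.286285, 15.365000)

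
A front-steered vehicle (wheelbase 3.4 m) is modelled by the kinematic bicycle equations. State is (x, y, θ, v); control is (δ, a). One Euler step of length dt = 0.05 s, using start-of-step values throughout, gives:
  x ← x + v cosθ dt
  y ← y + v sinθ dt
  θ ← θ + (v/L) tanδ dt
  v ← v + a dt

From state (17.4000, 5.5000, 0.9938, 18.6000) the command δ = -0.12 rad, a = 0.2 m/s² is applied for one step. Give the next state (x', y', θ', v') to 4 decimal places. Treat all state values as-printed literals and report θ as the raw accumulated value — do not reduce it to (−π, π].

(17.9073, 6.2794, 0.9608, 18.6100)

x' = 17.4000 + 18.6000·cos(0.9938)·0.05 = 17.9073
y' = 5.5000 + 18.6000·sin(0.9938)·0.05 = 6.2794
θ' = 0.9938 + (18.6000/3.4)·tan(-0.12)·0.05 = 0.9608
v' = 18.6000 + 0.2000·0.05 = 18.6100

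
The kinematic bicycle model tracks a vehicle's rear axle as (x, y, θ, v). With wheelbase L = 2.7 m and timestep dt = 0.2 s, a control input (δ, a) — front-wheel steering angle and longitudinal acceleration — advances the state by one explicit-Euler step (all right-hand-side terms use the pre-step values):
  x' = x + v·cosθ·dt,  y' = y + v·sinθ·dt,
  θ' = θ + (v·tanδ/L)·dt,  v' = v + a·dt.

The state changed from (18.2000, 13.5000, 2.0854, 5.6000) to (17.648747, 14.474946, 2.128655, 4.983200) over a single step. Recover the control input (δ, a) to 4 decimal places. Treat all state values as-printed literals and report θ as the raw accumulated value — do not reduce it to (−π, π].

δ = 0.1039, a = -3.0840

a = (v'−v)/dt = (-0.616800)/0.2 = -3.0840
Δθ = θ'−θ = 0.043255;  (v·dt/L) = 5.6000·0.2/2.7 = 0.414815
tan δ = Δθ·L/(v·dt) = 0.104275  →  δ = 0.1039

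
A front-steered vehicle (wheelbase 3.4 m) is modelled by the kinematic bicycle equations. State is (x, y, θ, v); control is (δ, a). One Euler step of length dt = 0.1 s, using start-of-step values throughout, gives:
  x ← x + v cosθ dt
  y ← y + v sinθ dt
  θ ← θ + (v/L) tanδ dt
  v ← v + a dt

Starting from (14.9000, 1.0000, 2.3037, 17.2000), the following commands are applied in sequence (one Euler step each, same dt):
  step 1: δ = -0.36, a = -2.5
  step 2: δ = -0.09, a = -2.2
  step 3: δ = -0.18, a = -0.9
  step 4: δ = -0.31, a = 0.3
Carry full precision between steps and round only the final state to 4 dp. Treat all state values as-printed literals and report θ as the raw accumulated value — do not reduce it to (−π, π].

after step 1 (δ=-0.36, a=-2.5): (13.749267, 2.278364, 2.113284, 16.950000)
after step 2 (δ=-0.09, a=-2.2): (12.874192, 3.730007, 2.068295, 16.730000)
after step 3 (δ=-0.18, a=-0.9): (12.075788, 5.200205, 1.978756, 16.640000)
after step 4 (δ=-0.31, a=0.3): (11.415618, 6.727644, 1.821983, 16.670000)

(11.4156, 6.7276, 1.8220, 16.6700)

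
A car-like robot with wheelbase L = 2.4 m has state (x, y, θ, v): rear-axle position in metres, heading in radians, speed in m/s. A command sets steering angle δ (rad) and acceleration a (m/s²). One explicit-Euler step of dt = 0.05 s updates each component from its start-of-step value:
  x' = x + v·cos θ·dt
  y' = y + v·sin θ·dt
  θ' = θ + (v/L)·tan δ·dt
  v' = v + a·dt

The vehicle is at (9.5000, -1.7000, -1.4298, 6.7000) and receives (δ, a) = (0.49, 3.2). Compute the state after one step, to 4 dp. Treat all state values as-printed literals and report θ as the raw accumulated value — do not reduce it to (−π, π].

(9.5471, -2.0317, -1.3553, 6.8600)

x' = 9.5000 + 6.7000·cos(-1.4298)·0.05 = 9.5471
y' = -1.7000 + 6.7000·sin(-1.4298)·0.05 = -2.0317
θ' = -1.4298 + (6.7000/2.4)·tan(0.49)·0.05 = -1.3553
v' = 6.7000 + 3.2000·0.05 = 6.8600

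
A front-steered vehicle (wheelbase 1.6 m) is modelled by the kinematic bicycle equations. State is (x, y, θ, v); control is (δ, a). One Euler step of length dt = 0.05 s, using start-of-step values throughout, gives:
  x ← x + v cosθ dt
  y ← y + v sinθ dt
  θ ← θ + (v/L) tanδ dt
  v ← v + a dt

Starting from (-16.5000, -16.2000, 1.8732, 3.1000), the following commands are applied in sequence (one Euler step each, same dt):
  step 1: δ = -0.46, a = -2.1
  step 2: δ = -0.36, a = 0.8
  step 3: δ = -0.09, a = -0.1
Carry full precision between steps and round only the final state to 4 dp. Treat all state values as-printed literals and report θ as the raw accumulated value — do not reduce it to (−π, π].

(-16.6168, -15.7590, 1.7814, 3.0300)

after step 1 (δ=-0.46, a=-2.1): (-16.546161, -16.052033, 1.825203, 2.995000)
after step 2 (δ=-0.36, a=0.8): (-16.583849, -15.907103, 1.789974, 3.035000)
after step 3 (δ=-0.09, a=-0.1): (-16.616844, -15.758984, 1.781415, 3.030000)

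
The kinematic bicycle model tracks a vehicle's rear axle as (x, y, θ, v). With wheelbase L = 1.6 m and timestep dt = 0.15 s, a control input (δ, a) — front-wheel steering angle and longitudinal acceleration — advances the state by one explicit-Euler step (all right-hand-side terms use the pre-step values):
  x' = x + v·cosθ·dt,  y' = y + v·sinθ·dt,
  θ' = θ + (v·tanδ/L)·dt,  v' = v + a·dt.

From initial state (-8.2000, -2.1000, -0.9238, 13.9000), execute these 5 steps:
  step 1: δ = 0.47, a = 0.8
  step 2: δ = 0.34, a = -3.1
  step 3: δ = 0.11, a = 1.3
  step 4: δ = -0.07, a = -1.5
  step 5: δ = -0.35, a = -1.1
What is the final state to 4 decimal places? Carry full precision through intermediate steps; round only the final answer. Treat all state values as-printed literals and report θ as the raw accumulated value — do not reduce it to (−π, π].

after step 1 (δ=0.47, a=0.8): (-6.943178, -3.763617, -0.261857, 14.020000)
after step 2 (δ=0.34, a=-3.1): (-4.911867, -4.308031, 0.203086, 13.555000)
after step 3 (δ=0.11, a=1.3): (-2.920403, -3.897939, 0.343438, 13.750000)
after step 4 (δ=-0.07, a=-1.5): (-0.978348, -3.203440, 0.253056, 13.525000)
after step 5 (δ=-0.35, a=-1.1): (0.985790, -2.695513, -0.209788, 13.360000)

(0.9858, -2.6955, -0.2098, 13.3600)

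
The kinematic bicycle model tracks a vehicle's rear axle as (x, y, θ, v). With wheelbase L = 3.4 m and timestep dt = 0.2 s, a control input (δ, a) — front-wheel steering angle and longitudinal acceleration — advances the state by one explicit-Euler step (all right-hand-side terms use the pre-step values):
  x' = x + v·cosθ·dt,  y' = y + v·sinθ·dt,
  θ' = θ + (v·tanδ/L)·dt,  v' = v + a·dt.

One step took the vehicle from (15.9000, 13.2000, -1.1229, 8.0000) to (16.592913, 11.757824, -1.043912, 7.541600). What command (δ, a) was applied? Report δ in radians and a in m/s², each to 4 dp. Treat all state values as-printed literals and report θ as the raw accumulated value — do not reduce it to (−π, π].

δ = 0.1663, a = -2.2920

a = (v'−v)/dt = (-0.458400)/0.2 = -2.2920
Δθ = θ'−θ = 0.078988;  (v·dt/L) = 8.0000·0.2/3.4 = 0.470588
tan δ = Δθ·L/(v·dt) = 0.167850  →  δ = 0.1663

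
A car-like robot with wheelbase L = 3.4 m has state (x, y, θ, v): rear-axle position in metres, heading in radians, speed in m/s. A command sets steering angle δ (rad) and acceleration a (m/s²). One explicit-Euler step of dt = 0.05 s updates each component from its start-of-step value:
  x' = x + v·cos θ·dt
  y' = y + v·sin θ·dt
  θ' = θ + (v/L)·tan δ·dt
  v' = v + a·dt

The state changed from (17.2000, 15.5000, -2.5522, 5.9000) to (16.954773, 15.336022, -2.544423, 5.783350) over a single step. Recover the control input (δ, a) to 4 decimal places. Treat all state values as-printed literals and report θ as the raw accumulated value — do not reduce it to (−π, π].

δ = 0.0894, a = -2.3330

a = (v'−v)/dt = (-0.116650)/0.05 = -2.3330
Δθ = θ'−θ = 0.007777;  (v·dt/L) = 5.9000·0.05/3.4 = 0.086765
tan δ = Δθ·L/(v·dt) = 0.089633  →  δ = 0.0894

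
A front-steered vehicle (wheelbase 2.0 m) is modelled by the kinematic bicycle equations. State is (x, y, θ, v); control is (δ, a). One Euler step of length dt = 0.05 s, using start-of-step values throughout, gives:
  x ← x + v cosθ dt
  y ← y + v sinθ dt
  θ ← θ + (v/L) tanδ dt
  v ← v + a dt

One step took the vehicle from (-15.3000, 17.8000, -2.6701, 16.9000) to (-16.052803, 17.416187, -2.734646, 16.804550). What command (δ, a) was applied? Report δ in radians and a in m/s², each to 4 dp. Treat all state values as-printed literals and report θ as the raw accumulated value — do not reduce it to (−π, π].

δ = -0.1516, a = -1.9090

a = (v'−v)/dt = (-0.095450)/0.05 = -1.9090
Δθ = θ'−θ = -0.064546;  (v·dt/L) = 16.9000·0.05/2.0 = 0.422500
tan δ = Δθ·L/(v·dt) = -0.152772  →  δ = -0.1516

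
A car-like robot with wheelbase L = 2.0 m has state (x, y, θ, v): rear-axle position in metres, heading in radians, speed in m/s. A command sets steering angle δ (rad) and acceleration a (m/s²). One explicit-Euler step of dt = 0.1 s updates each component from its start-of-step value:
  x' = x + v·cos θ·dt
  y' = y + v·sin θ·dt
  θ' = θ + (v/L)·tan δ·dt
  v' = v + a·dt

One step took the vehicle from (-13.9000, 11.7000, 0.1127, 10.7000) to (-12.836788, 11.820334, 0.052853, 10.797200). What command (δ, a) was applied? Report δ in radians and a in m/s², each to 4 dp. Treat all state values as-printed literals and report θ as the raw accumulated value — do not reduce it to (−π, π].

δ = -0.1114, a = 0.9720

a = (v'−v)/dt = (0.097200)/0.1 = 0.9720
Δθ = θ'−θ = -0.059847;  (v·dt/L) = 10.7000·0.1/2.0 = 0.535000
tan δ = Δθ·L/(v·dt) = -0.111864  →  δ = -0.1114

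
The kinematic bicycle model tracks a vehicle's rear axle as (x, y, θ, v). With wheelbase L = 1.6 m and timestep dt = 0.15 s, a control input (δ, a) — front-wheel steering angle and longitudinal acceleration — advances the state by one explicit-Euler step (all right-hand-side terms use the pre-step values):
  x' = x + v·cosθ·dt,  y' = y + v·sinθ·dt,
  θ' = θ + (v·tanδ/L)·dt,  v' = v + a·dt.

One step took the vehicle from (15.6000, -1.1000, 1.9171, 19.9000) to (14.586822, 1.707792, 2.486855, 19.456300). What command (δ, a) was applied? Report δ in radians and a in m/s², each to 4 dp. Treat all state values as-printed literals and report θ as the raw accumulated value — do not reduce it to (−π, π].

δ = 0.2964, a = -2.9580

a = (v'−v)/dt = (-0.443700)/0.15 = -2.9580
Δθ = θ'−θ = 0.569755;  (v·dt/L) = 19.9000·0.15/1.6 = 1.865625
tan δ = Δθ·L/(v·dt) = 0.305396  →  δ = 0.2964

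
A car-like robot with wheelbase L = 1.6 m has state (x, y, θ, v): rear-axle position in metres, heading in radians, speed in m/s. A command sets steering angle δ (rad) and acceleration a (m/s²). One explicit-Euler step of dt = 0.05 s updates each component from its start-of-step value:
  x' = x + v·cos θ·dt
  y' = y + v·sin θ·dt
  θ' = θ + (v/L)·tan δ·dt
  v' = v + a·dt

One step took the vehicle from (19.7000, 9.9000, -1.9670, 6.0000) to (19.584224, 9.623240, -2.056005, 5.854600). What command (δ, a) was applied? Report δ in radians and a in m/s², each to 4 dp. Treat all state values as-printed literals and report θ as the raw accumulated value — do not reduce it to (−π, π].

a = (v'−v)/dt = (-0.145400)/0.05 = -2.9080
Δθ = θ'−θ = -0.089005;  (v·dt/L) = 6.0000·0.05/1.6 = 0.187500
tan δ = Δθ·L/(v·dt) = -0.474693  →  δ = -0.4432

δ = -0.4432, a = -2.9080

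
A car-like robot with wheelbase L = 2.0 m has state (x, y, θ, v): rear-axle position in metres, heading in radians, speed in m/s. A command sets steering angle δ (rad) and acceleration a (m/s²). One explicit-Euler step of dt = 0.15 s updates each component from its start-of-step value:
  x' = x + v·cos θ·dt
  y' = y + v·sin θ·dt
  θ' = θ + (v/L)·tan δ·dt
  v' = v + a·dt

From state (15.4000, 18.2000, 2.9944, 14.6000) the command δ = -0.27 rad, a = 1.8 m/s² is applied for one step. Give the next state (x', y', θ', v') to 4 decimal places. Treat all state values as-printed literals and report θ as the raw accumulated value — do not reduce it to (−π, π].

(13.2337, 18.5212, 2.6913, 14.8700)

x' = 15.4000 + 14.6000·cos(2.9944)·0.15 = 13.2337
y' = 18.2000 + 14.6000·sin(2.9944)·0.15 = 18.5212
θ' = 2.9944 + (14.6000/2.0)·tan(-0.27)·0.15 = 2.6913
v' = 14.6000 + 1.8000·0.15 = 14.8700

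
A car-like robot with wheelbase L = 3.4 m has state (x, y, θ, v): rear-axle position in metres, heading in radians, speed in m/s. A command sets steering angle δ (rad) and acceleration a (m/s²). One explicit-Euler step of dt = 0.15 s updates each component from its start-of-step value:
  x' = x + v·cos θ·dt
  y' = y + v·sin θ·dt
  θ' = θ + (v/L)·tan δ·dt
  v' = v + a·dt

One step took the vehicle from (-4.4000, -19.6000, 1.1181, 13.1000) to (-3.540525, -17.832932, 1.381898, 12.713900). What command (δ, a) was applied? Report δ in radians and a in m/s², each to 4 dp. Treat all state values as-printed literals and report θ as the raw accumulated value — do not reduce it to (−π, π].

a = (v'−v)/dt = (-0.386100)/0.15 = -2.5740
Δθ = θ'−θ = 0.263798;  (v·dt/L) = 13.1000·0.15/3.4 = 0.577941
tan δ = Δθ·L/(v·dt) = 0.456444  →  δ = 0.4282

δ = 0.4282, a = -2.5740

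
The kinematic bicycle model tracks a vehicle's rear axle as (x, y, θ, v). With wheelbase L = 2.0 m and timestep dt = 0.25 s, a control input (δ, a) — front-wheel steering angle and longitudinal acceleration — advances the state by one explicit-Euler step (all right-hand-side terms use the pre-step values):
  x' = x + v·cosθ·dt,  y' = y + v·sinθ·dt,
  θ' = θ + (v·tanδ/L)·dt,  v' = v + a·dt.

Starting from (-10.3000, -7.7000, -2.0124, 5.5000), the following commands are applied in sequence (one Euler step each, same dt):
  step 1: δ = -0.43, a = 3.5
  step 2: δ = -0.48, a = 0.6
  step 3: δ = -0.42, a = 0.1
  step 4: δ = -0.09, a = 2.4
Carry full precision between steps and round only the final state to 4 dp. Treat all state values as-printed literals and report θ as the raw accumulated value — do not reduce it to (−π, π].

(-15.1217, -10.7924, -3.1807, 7.1500)

after step 1 (δ=-0.43, a=3.5): (-10.887661, -8.943093, -2.327702, 6.375000)
after step 2 (δ=-0.48, a=0.6): (-11.982050, -10.101692, -2.742564, 6.525000)
after step 3 (δ=-0.42, a=0.1): (-13.485147, -10.735471, -3.106799, 6.550000)
after step 4 (δ=-0.09, a=2.4): (-15.121656, -10.792434, -3.180687, 7.150000)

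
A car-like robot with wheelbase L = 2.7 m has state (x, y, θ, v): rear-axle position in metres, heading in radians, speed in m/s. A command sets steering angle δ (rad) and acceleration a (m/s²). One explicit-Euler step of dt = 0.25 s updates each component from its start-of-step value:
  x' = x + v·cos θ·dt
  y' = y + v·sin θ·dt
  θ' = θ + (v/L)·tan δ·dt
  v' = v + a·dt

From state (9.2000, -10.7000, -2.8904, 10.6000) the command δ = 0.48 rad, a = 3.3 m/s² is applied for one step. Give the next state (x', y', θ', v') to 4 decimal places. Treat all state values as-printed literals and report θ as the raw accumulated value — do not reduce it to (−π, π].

(6.6332, -11.3587, -2.3794, 11.4250)

x' = 9.2000 + 10.6000·cos(-2.8904)·0.25 = 6.6332
y' = -10.7000 + 10.6000·sin(-2.8904)·0.25 = -11.3587
θ' = -2.8904 + (10.6000/2.7)·tan(0.48)·0.25 = -2.3794
v' = 10.6000 + 3.3000·0.25 = 11.4250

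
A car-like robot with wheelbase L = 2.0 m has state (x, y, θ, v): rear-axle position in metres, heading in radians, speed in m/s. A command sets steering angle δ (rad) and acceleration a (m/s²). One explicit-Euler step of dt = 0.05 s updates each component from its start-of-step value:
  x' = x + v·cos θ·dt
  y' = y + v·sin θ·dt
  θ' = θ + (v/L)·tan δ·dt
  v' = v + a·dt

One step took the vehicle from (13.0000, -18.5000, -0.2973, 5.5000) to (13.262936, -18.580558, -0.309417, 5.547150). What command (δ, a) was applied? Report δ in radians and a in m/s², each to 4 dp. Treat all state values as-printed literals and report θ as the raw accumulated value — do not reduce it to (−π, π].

a = (v'−v)/dt = (0.047150)/0.05 = 0.9430
Δθ = θ'−θ = -0.012117;  (v·dt/L) = 5.5000·0.05/2.0 = 0.137500
tan δ = Δθ·L/(v·dt) = -0.088124  →  δ = -0.0879

δ = -0.0879, a = 0.9430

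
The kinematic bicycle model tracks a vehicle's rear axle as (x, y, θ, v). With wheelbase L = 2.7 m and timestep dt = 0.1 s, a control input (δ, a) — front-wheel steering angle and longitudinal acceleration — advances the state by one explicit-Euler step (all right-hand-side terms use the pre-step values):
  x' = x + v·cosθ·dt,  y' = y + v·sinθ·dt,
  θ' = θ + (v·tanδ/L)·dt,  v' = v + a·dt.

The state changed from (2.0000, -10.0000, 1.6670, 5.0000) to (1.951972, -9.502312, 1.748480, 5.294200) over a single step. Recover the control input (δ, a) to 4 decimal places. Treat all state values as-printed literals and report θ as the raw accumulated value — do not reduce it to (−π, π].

δ = 0.4145, a = 2.9420

a = (v'−v)/dt = (0.294200)/0.1 = 2.9420
Δθ = θ'−θ = 0.081480;  (v·dt/L) = 5.0000·0.1/2.7 = 0.185185
tan δ = Δθ·L/(v·dt) = 0.439992  →  δ = 0.4145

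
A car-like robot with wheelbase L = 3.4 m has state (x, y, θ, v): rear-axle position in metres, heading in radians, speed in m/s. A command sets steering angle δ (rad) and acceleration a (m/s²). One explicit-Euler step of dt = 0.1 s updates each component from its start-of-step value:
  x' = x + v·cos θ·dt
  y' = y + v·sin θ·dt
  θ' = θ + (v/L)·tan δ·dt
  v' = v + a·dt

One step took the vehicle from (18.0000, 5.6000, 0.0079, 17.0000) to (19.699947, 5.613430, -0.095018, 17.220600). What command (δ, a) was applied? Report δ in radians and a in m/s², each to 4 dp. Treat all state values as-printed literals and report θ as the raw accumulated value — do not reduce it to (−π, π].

a = (v'−v)/dt = (0.220600)/0.1 = 2.2060
Δθ = θ'−θ = -0.102918;  (v·dt/L) = 17.0000·0.1/3.4 = 0.500000
tan δ = Δθ·L/(v·dt) = -0.205836  →  δ = -0.2030

δ = -0.2030, a = 2.2060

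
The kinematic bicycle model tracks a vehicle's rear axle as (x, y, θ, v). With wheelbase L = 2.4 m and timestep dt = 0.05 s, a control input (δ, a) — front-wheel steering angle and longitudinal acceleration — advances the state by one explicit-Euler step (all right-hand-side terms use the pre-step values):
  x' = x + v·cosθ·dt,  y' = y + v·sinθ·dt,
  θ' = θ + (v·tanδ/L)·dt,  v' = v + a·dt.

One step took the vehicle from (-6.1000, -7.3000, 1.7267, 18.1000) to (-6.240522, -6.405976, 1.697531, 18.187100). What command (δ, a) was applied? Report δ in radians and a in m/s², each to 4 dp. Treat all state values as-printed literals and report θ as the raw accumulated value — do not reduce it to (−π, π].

δ = -0.0772, a = 1.7420

a = (v'−v)/dt = (0.087100)/0.05 = 1.7420
Δθ = θ'−θ = -0.029169;  (v·dt/L) = 18.1000·0.05/2.4 = 0.377083
tan δ = Δθ·L/(v·dt) = -0.077354  →  δ = -0.0772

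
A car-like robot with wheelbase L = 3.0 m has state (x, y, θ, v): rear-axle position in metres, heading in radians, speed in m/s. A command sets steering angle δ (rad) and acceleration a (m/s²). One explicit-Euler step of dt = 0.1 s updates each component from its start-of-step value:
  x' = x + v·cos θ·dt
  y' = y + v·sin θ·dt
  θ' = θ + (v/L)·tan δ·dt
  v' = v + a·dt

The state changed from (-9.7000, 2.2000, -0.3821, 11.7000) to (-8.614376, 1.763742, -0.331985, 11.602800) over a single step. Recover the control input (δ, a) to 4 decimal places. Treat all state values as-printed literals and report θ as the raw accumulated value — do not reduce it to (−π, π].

a = (v'−v)/dt = (-0.097200)/0.1 = -0.9720
Δθ = θ'−θ = 0.050115;  (v·dt/L) = 11.7000·0.1/3.0 = 0.390000
tan δ = Δθ·L/(v·dt) = 0.128500  →  δ = 0.1278

δ = 0.1278, a = -0.9720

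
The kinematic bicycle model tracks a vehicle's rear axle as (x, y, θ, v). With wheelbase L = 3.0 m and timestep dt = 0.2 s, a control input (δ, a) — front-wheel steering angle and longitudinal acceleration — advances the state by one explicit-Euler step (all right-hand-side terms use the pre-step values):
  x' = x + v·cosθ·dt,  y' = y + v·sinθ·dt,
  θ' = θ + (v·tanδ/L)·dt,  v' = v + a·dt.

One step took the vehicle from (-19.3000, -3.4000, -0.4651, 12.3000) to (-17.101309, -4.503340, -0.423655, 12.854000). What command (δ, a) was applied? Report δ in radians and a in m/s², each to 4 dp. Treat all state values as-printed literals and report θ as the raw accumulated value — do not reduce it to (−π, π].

a = (v'−v)/dt = (0.554000)/0.2 = 2.7700
Δθ = θ'−θ = 0.041445;  (v·dt/L) = 12.3000·0.2/3.0 = 0.820000
tan δ = Δθ·L/(v·dt) = 0.050543  →  δ = 0.0505

δ = 0.0505, a = 2.7700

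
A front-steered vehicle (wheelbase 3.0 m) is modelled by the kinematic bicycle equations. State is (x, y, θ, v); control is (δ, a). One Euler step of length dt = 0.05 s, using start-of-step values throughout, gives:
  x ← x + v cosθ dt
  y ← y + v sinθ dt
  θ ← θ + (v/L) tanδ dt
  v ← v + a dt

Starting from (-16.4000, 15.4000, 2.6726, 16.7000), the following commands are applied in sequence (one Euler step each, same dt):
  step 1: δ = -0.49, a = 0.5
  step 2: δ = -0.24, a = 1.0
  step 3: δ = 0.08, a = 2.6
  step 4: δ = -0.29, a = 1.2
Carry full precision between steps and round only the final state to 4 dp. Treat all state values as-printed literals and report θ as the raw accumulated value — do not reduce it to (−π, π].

(-19.1419, 17.3131, 2.3943, 16.9650)

after step 1 (δ=-0.49, a=0.5): (-17.144840, 15.777410, 2.524140, 16.725000)
after step 2 (δ=-0.24, a=1.0): (-17.826682, 16.261565, 2.455926, 16.775000)
after step 3 (δ=0.08, a=2.6): (-18.475871, 16.792653, 2.478340, 16.905000)
after step 4 (δ=-0.29, a=1.2): (-19.141923, 17.313059, 2.394262, 16.965000)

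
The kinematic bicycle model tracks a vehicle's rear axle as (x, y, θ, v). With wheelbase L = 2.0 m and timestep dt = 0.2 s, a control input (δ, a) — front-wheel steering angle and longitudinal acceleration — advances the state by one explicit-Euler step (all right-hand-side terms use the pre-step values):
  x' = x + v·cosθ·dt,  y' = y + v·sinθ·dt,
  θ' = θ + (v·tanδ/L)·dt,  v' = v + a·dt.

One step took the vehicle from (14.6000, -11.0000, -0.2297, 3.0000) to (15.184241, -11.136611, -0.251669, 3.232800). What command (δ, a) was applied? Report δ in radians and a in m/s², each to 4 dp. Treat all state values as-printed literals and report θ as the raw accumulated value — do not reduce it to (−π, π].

a = (v'−v)/dt = (0.232800)/0.2 = 1.1640
Δθ = θ'−θ = -0.021969;  (v·dt/L) = 3.0000·0.2/2.0 = 0.300000
tan δ = Δθ·L/(v·dt) = -0.073230  →  δ = -0.0731

δ = -0.0731, a = 1.1640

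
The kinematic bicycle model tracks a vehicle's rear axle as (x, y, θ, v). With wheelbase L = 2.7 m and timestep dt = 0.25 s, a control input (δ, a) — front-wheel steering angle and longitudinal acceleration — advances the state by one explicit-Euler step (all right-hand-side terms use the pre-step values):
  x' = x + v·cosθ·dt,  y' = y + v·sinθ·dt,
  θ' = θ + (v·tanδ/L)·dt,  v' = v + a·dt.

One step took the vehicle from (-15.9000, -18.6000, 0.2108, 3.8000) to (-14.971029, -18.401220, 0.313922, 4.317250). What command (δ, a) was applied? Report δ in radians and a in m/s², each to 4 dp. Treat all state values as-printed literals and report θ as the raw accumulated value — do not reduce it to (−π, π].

a = (v'−v)/dt = (0.517250)/0.25 = 2.0690
Δθ = θ'−θ = 0.103122;  (v·dt/L) = 3.8000·0.25/2.7 = 0.351852
tan δ = Δθ·L/(v·dt) = 0.293084  →  δ = 0.2851

δ = 0.2851, a = 2.0690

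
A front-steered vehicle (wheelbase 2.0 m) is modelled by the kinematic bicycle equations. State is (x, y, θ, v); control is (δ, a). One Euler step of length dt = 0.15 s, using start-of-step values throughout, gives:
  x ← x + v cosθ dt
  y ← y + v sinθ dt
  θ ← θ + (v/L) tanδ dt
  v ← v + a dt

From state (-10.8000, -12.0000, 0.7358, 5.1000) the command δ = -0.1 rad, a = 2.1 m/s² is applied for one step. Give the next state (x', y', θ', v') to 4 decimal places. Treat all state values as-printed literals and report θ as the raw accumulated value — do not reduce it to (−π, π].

(-10.2329, -11.4865, 0.6974, 5.4150)

x' = -10.8000 + 5.1000·cos(0.7358)·0.15 = -10.2329
y' = -12.0000 + 5.1000·sin(0.7358)·0.15 = -11.4865
θ' = 0.7358 + (5.1000/2.0)·tan(-0.1)·0.15 = 0.6974
v' = 5.1000 + 2.1000·0.15 = 5.4150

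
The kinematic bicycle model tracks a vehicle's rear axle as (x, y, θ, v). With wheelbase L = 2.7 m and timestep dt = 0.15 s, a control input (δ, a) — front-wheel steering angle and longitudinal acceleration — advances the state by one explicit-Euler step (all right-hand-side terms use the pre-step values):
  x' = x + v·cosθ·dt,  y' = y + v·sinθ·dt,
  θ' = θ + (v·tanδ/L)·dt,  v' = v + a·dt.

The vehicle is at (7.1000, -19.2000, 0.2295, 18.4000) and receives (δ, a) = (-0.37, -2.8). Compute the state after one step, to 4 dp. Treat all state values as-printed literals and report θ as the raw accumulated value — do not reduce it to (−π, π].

(9.7876, -18.5721, -0.1670, 17.9800)

x' = 7.1000 + 18.4000·cos(0.2295)·0.15 = 9.7876
y' = -19.2000 + 18.4000·sin(0.2295)·0.15 = -18.5721
θ' = 0.2295 + (18.4000/2.7)·tan(-0.37)·0.15 = -0.1670
v' = 18.4000 − 2.8000·0.15 = 17.9800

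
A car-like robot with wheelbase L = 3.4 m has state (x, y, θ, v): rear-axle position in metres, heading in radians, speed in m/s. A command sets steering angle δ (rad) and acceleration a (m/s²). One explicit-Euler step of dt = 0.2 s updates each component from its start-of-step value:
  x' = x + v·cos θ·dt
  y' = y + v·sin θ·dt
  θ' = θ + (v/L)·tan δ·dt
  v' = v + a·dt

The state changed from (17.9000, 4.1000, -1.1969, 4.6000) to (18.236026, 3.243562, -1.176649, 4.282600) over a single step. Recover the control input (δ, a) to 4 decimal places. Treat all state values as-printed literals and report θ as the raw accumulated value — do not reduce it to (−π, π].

δ = 0.0747, a = -1.5870

a = (v'−v)/dt = (-0.317400)/0.2 = -1.5870
Δθ = θ'−θ = 0.020251;  (v·dt/L) = 4.6000·0.2/3.4 = 0.270588
tan δ = Δθ·L/(v·dt) = 0.074841  →  δ = 0.0747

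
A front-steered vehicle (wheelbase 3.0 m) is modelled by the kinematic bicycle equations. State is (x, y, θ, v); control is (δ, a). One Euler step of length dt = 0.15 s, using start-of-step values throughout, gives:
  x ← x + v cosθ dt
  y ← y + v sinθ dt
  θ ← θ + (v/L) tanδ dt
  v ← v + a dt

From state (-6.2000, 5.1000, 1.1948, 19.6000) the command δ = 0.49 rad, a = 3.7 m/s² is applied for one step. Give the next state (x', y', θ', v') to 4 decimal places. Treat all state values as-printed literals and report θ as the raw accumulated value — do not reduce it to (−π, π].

(-5.1204, 7.8346, 1.7175, 20.1550)

x' = -6.2000 + 19.6000·cos(1.1948)·0.15 = -5.1204
y' = 5.1000 + 19.6000·sin(1.1948)·0.15 = 7.8346
θ' = 1.1948 + (19.6000/3.0)·tan(0.49)·0.15 = 1.7175
v' = 19.6000 + 3.7000·0.15 = 20.1550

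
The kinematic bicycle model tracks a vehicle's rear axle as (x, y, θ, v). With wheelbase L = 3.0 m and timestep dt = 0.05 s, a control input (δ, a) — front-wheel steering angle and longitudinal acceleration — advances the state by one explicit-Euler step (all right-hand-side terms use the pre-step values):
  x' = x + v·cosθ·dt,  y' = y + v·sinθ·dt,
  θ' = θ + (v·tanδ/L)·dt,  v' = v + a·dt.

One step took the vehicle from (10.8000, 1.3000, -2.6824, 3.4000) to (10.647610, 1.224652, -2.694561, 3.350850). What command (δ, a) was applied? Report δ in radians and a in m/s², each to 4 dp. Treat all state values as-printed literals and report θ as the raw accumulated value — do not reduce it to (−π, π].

a = (v'−v)/dt = (-0.049150)/0.05 = -0.9830
Δθ = θ'−θ = -0.012161;  (v·dt/L) = 3.4000·0.05/3.0 = 0.056667
tan δ = Δθ·L/(v·dt) = -0.214606  →  δ = -0.2114

δ = -0.2114, a = -0.9830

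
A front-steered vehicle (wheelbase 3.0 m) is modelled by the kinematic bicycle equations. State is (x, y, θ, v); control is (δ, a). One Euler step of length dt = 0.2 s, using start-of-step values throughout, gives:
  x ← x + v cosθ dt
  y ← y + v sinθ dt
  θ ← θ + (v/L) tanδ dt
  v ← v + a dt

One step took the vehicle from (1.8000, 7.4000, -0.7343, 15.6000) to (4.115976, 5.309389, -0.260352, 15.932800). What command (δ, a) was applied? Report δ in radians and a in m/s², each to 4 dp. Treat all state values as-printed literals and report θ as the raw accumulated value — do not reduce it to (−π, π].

δ = 0.4276, a = 1.6640

a = (v'−v)/dt = (0.332800)/0.2 = 1.6640
Δθ = θ'−θ = 0.473948;  (v·dt/L) = 15.6000·0.2/3.0 = 1.040000
tan δ = Δθ·L/(v·dt) = 0.455719  →  δ = 0.4276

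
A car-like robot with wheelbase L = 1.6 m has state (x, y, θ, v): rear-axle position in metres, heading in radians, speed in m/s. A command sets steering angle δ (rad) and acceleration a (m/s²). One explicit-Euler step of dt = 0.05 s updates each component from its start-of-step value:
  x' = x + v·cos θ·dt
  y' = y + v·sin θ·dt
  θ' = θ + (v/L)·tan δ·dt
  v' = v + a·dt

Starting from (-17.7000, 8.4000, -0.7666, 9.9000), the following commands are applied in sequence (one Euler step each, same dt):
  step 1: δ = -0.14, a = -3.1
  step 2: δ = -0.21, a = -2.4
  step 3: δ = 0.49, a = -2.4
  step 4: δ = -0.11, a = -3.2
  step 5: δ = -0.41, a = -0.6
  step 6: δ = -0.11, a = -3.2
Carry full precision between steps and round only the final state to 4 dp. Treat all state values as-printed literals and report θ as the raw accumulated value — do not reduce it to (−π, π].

after step 1 (δ=-0.14, a=-3.1): (-17.343465, 8.056623, -0.810198, 9.745000)
after step 2 (δ=-0.21, a=-2.4): (-17.007576, 7.703648, -0.875106, 9.625000)
after step 3 (δ=0.49, a=-2.4): (-16.699136, 7.334235, -0.714673, 9.505000)
after step 4 (δ=-0.11, a=-3.2): (-16.340176, 7.022770, -0.747479, 9.345000)
after step 5 (δ=-0.41, a=-0.6): (-15.997492, 6.705137, -0.874405, 9.315000)
after step 6 (δ=-0.11, a=-3.2): (-15.698735, 6.347832, -0.906555, 9.155000)

(-15.6987, 6.3478, -0.9066, 9.1550)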